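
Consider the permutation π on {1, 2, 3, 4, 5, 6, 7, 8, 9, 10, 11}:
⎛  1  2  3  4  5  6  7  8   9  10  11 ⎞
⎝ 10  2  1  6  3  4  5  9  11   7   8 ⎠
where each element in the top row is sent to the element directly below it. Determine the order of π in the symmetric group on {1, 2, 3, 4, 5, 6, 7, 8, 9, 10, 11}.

Decomposing into disjoint cycles gives cycle lengths 5, 3, 2, 1.
The order is lcm(5, 3, 2) = 30.

30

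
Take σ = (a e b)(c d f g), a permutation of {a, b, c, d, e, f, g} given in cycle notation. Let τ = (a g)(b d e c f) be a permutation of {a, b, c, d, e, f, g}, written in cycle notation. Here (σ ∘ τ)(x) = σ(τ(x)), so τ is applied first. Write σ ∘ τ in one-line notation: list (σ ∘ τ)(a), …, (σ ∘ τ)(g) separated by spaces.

(σ ∘ τ)(x) = σ(τ(x)). Computing each image: σ(τ(a)) = σ(g) = c, σ(τ(b)) = σ(d) = f, σ(τ(c)) = σ(f) = g, σ(τ(d)) = σ(e) = b, σ(τ(e)) = σ(c) = d, σ(τ(f)) = σ(b) = a, σ(τ(g)) = σ(a) = e.
Hence σ ∘ τ = [c f g b d a e].

c f g b d a e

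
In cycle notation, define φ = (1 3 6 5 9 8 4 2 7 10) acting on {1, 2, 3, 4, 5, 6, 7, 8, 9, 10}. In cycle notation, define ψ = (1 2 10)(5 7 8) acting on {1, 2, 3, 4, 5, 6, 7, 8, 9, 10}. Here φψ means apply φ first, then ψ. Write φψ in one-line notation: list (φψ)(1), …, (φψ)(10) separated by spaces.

For each element, apply φ then ψ: 1 → 3 → 3; 2 → 7 → 8; 3 → 6 → 6; 4 → 2 → 10; 5 → 9 → 9; 6 → 5 → 7; 7 → 10 → 1; 8 → 4 → 4; 9 → 8 → 5; 10 → 1 → 2.
Collecting the images, φψ = [3 8 6 10 9 7 1 4 5 2].

3 8 6 10 9 7 1 4 5 2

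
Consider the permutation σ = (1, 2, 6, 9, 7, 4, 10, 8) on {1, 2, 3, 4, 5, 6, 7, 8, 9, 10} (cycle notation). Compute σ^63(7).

9

7 lies in the 8-cycle (1, 2, 6, 9, 7, 4, 10, 8).
Powers repeat with period 8 on this cycle, and 63 mod 8 = 7, so σ^63(7) = σ^7(7).
Stepping 7 places around the cycle: 7 → 4 → 10 → 8 → 1 → 2 → 6 → 9.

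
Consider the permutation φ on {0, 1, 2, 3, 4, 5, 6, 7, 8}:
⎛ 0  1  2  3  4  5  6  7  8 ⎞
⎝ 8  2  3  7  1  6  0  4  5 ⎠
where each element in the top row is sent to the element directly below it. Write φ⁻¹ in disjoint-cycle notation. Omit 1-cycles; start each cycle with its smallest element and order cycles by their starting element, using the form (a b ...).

(0 6 5 8)(1 4 7 3 2)

First write φ in disjoint cycles: (0 8 5 6)(1 2 3 7 4).
The inverse reverses every cycle; in canonical form, φ⁻¹ = (0 6 5 8)(1 4 7 3 2).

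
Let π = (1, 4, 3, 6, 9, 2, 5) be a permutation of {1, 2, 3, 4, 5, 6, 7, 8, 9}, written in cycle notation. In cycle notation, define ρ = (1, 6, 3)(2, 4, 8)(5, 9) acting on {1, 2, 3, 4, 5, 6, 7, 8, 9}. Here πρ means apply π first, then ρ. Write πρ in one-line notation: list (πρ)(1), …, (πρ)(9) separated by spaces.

(πρ)(x) = ρ(π(x)). Computing each image: ρ(π(1)) = ρ(4) = 8, ρ(π(2)) = ρ(5) = 9, ρ(π(3)) = ρ(6) = 3, ρ(π(4)) = ρ(3) = 1, ρ(π(5)) = ρ(1) = 6, ρ(π(6)) = ρ(9) = 5, ρ(π(7)) = ρ(7) = 7, ρ(π(8)) = ρ(8) = 2, ρ(π(9)) = ρ(2) = 4.
Hence πρ = [8 9 3 1 6 5 7 2 4].

8 9 3 1 6 5 7 2 4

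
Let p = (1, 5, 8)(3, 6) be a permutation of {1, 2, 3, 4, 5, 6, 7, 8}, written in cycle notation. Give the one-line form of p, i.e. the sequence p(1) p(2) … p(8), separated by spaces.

Image by image: 1→5, 2→2, 3→6, 4→4, 5→8, 6→3, 7→7, 8→1.
So the one-line form is 5 2 6 4 8 3 7 1.

5 2 6 4 8 3 7 1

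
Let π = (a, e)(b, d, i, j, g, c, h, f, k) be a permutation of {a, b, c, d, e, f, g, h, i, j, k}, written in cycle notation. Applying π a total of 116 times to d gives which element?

d lies in the 9-cycle (b, d, i, j, g, c, h, f, k).
Powers repeat with period 9 on this cycle, and 116 mod 9 = 8, so π^116(d) = π^8(d).
Stepping 8 places around the cycle: d → i → j → g → c → h → f → k → b.

b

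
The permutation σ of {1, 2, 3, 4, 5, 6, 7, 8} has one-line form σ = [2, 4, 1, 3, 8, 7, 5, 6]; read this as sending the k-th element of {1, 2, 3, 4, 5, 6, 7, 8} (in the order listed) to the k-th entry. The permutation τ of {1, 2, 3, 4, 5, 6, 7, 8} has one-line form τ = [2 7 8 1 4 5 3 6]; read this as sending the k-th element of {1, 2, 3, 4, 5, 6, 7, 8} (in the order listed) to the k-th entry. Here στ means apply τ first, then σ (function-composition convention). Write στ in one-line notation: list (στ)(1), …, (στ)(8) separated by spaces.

4 5 6 2 3 8 1 7

(στ)(x) = σ(τ(x)). Computing each image: σ(τ(1)) = σ(2) = 4, σ(τ(2)) = σ(7) = 5, σ(τ(3)) = σ(8) = 6, σ(τ(4)) = σ(1) = 2, σ(τ(5)) = σ(4) = 3, σ(τ(6)) = σ(5) = 8, σ(τ(7)) = σ(3) = 1, σ(τ(8)) = σ(6) = 7.
Hence στ = [4 5 6 2 3 8 1 7].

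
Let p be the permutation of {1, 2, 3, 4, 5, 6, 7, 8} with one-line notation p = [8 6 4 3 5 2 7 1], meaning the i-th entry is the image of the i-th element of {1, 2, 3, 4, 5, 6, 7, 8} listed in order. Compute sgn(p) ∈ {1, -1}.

-1

In disjoint-cycle form the cycle lengths are 2, 2, 2, 1, 1.
A cycle is odd iff its length is even; p has 3 even-length cycles, so sgn(p) = (−1)^3 and p is odd.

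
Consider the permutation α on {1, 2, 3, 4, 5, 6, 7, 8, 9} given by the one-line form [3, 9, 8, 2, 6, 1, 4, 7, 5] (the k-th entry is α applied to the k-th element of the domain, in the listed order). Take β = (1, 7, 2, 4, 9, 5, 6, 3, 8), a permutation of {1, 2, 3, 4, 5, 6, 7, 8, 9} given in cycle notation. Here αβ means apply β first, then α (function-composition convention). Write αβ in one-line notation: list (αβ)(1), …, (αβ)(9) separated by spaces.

Chase each element through β then α: 1 → 7 → 4; 2 → 4 → 2; 3 → 8 → 7; 4 → 9 → 5; 5 → 6 → 1; 6 → 3 → 8; 7 → 2 → 9; 8 → 1 → 3; 9 → 5 → 6.
So αβ in one-line form is 4 2 7 5 1 8 9 3 6.

4 2 7 5 1 8 9 3 6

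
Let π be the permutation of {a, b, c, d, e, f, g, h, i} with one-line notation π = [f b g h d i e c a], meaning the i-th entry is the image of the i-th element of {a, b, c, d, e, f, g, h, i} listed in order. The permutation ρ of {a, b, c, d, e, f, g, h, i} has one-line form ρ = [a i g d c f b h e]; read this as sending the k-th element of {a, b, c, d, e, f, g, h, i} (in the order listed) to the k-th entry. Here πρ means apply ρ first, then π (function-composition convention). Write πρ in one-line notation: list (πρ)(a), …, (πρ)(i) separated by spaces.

(πρ)(x) = π(ρ(x)). Computing each image: π(ρ(a)) = π(a) = f, π(ρ(b)) = π(i) = a, π(ρ(c)) = π(g) = e, π(ρ(d)) = π(d) = h, π(ρ(e)) = π(c) = g, π(ρ(f)) = π(f) = i, π(ρ(g)) = π(b) = b, π(ρ(h)) = π(h) = c, π(ρ(i)) = π(e) = d.
Hence πρ = [f a e h g i b c d].

f a e h g i b c d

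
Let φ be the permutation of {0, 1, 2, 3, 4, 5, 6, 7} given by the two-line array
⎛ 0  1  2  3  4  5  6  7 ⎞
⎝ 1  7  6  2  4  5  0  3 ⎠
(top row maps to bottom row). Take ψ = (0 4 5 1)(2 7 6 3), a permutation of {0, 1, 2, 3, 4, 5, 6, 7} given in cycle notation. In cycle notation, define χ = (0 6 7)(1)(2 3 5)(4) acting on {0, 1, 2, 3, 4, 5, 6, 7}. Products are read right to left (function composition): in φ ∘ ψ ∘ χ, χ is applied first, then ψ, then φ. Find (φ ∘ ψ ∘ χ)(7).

Apply the permutations in order: χ(7) = 0, then ψ(0) = 4, then φ(4) = 4. So (φ ∘ ψ ∘ χ)(7) = 4.

4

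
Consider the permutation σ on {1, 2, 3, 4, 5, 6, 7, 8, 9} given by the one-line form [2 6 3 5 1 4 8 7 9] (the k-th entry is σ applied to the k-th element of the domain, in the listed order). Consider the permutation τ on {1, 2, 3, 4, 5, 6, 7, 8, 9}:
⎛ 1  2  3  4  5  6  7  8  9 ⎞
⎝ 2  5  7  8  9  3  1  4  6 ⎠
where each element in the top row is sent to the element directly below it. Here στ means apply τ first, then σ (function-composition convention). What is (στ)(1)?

τ(1) = 2, then σ(2) = 6; composing gives (στ)(1) = 6.

6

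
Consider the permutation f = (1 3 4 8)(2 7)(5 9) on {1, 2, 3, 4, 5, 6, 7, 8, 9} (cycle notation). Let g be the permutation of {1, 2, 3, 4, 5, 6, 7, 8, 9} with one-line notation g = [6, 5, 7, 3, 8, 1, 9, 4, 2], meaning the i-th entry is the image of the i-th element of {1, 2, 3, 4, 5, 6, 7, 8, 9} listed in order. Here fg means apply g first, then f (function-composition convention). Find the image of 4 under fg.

(fg)(4) = f(g(4)). g(4) = 3, then f(3) = 4. So (fg)(4) = 4.

4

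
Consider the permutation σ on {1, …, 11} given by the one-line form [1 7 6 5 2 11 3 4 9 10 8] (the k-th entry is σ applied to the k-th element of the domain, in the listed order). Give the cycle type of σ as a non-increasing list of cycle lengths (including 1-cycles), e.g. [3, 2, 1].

The disjoint cycles are (1)(2 7 3 6 11 8 4 5)(9)(10), with lengths 8, 1, 1, 1 in non-increasing order.

[8, 1, 1, 1]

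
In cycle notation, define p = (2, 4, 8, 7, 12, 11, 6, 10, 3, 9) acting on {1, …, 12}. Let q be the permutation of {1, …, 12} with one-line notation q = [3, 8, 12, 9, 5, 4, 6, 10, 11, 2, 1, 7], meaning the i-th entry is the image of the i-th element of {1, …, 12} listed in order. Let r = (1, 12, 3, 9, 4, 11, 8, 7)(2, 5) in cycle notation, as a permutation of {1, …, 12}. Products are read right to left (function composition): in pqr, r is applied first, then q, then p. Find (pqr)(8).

(pqr)(8) = p(q(r(8))). r(8) = 7, then q(7) = 6, then p(6) = 10, so the result is 10.

10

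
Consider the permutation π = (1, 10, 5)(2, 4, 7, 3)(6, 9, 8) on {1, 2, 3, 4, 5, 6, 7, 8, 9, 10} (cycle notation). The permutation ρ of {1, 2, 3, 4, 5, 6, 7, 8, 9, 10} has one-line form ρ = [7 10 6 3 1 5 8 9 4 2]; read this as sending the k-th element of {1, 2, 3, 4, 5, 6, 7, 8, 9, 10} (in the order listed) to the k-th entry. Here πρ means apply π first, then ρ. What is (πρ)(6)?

4

π(6) = 9, then ρ(9) = 4; composing gives (πρ)(6) = 4.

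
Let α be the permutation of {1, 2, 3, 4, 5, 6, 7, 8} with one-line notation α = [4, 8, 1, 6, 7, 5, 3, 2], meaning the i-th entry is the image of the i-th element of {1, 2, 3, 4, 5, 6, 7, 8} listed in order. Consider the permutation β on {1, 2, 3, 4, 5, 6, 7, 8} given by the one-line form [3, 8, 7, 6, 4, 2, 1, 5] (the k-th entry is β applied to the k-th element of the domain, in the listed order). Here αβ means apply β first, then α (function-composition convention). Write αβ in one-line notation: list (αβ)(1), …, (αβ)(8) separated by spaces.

Chase each element through β then α: 1 → 3 → 1; 2 → 8 → 2; 3 → 7 → 3; 4 → 6 → 5; 5 → 4 → 6; 6 → 2 → 8; 7 → 1 → 4; 8 → 5 → 7.
So αβ in one-line form is 1 2 3 5 6 8 4 7.

1 2 3 5 6 8 4 7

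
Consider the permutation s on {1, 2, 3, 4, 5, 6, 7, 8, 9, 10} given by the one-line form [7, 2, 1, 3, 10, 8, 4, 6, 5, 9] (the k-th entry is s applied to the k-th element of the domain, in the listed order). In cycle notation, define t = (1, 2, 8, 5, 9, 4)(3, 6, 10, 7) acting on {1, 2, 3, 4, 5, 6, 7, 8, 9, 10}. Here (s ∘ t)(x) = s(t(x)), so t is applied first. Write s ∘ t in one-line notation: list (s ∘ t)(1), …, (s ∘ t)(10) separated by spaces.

For each element, apply t then s: 1 → 2 → 2; 2 → 8 → 6; 3 → 6 → 8; 4 → 1 → 7; 5 → 9 → 5; 6 → 10 → 9; 7 → 3 → 1; 8 → 5 → 10; 9 → 4 → 3; 10 → 7 → 4.
Collecting the images, s ∘ t = [2 6 8 7 5 9 1 10 3 4].

2 6 8 7 5 9 1 10 3 4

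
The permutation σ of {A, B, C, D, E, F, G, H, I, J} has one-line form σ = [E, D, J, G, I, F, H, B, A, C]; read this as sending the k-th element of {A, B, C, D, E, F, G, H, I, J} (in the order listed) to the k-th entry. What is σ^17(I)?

Tracing I → A → … returns to I after 3 steps, so I lies in a 3-cycle (A E I).
On a 3-cycle, σ^3 is the identity, so σ^17 = σ^2 there (17 ≡ 2 mod 3).
Advancing 2 steps from I: I → A → E.

E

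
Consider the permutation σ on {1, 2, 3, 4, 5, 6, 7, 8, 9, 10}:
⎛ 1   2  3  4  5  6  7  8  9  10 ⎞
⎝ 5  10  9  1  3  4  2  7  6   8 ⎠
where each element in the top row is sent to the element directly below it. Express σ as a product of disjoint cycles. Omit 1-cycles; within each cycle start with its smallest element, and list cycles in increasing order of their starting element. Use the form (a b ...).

Iterating σ from 1 gives 1 → 5 → 3 → 9 → 6 → 4 → 1; that is the 6-cycle (1 5 3 9 6 4).
Continuing from each remaining unvisited element yields (1 5 3 9 6 4)(2 10 8 7).

(1 5 3 9 6 4)(2 10 8 7)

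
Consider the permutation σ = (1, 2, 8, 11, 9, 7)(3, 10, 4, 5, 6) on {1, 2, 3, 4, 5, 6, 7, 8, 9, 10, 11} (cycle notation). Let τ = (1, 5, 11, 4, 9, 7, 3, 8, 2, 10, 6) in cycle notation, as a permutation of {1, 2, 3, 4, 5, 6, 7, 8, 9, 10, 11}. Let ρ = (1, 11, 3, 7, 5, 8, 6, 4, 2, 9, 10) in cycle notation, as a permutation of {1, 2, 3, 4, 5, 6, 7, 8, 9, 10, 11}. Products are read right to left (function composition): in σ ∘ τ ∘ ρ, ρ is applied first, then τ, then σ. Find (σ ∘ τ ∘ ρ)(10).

6

(σ ∘ τ ∘ ρ)(10) = σ(τ(ρ(10))). ρ(10) = 1, then τ(1) = 5, then σ(5) = 6, so the result is 6.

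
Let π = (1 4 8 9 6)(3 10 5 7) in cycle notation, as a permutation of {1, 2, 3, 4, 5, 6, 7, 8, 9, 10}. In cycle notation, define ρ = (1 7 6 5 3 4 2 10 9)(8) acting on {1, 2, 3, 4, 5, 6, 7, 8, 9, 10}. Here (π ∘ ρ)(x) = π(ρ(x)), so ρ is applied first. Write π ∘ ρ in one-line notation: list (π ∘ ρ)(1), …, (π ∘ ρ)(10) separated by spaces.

(π ∘ ρ)(x) = π(ρ(x)). Computing each image: π(ρ(1)) = π(7) = 3, π(ρ(2)) = π(10) = 5, π(ρ(3)) = π(4) = 8, π(ρ(4)) = π(2) = 2, π(ρ(5)) = π(3) = 10, π(ρ(6)) = π(5) = 7, π(ρ(7)) = π(6) = 1, π(ρ(8)) = π(8) = 9, π(ρ(9)) = π(1) = 4, π(ρ(10)) = π(9) = 6.
Hence π ∘ ρ = [3 5 8 2 10 7 1 9 4 6].

3 5 8 2 10 7 1 9 4 6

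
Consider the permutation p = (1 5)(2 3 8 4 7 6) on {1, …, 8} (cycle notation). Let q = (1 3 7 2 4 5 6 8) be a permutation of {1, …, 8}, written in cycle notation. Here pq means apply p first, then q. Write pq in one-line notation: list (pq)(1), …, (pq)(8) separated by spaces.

Chase each element through p then q: 1 → 5 → 6; 2 → 3 → 7; 3 → 8 → 1; 4 → 7 → 2; 5 → 1 → 3; 6 → 2 → 4; 7 → 6 → 8; 8 → 4 → 5.
Collecting the images, pq = [6 7 1 2 3 4 8 5].

6 7 1 2 3 4 8 5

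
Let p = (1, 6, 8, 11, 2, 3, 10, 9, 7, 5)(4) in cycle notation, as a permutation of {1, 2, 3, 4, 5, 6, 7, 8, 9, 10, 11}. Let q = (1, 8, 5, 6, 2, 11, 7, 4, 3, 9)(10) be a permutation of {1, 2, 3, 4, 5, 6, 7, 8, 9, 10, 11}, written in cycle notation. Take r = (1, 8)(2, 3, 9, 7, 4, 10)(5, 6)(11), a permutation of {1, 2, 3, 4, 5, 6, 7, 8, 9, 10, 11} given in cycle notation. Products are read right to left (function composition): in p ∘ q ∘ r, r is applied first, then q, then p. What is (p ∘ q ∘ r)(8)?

11

Chase 8: r(8) = 1; q(1) = 8; p(8) = 11. Hence (p ∘ q ∘ r)(8) = 11.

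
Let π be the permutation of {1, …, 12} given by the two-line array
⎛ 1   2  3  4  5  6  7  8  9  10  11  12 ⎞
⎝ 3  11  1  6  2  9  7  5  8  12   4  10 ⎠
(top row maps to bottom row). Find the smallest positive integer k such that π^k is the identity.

Writing π as disjoint cycles, the cycle lengths are 7, 2, 2, 1.
Since disjoint cycles commute, ord(π) = lcm(7, 2, 2) = 14.

14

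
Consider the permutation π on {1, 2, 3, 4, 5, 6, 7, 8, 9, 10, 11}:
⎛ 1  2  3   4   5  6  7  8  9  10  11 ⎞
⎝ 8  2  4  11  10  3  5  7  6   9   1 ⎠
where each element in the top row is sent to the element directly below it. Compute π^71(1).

8

Tracing 1 → 8 → … returns to 1 after 10 steps, so 1 lies in a 10-cycle (1, 8, 7, 5, 10, 9, 6, 3, 4, 11).
Powers repeat with period 10 on this cycle, and 71 mod 10 = 1, so π^71(1) = π^1(1).
Stepping 1 place around the cycle: 1 → 8.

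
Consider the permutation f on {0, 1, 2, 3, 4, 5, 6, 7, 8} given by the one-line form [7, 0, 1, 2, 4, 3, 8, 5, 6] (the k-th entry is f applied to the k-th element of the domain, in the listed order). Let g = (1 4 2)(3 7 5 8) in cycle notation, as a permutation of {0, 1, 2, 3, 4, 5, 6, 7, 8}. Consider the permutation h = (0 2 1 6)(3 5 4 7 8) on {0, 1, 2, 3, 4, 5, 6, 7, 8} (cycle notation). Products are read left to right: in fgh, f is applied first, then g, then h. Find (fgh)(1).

Chase 1: f(1) = 0; g(0) = 0; h(0) = 2. Hence (fgh)(1) = 2.

2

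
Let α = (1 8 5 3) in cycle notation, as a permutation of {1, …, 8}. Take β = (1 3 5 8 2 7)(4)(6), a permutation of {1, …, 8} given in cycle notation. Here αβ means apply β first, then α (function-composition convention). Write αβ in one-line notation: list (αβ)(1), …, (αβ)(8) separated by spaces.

Chase each element through β then α: 1 → 3 → 1; 2 → 7 → 7; 3 → 5 → 3; 4 → 4 → 4; 5 → 8 → 5; 6 → 6 → 6; 7 → 1 → 8; 8 → 2 → 2.
Collecting the images, αβ = [1 7 3 4 5 6 8 2].

1 7 3 4 5 6 8 2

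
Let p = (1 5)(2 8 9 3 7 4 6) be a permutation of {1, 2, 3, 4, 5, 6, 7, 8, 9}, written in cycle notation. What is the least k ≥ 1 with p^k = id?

14

The cycle type of p is (7, 2).
The order of p is the least common multiple of its cycle lengths: lcm(7, 2) = 14.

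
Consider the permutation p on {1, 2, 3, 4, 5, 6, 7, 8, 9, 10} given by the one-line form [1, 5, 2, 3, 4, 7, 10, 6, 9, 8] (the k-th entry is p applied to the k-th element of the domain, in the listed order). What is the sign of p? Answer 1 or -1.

1

In disjoint-cycle form the cycle lengths are 4, 4, 1, 1.
A cycle of length ℓ contributes ℓ−1 transpositions, so p is a product of 3 + 3 = 6 transpositions — even.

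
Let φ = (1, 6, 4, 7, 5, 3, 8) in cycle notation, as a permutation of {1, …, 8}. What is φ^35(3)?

3

3 lies in the 7-cycle (1, 6, 4, 7, 5, 3, 8).
On a 7-cycle, φ^7 is the identity, so φ^35 = φ^0 there (35 ≡ 0 mod 7).
So φ^35(3) = 3.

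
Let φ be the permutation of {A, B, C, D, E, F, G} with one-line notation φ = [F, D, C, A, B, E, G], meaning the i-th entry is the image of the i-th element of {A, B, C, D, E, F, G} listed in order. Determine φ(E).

E is element number 5 of the domain, and entry number 5 of the one-line form is B, so φ(E) = B.

B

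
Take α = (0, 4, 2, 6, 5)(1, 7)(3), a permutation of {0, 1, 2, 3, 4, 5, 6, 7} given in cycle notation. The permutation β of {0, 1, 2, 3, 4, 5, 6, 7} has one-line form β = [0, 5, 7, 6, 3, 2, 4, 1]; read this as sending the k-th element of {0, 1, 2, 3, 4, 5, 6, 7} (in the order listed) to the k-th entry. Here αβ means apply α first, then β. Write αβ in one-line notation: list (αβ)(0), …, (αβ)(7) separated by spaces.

3 1 4 6 7 0 2 5

(αβ)(x) = β(α(x)). Computing each image: β(α(0)) = β(4) = 3, β(α(1)) = β(7) = 1, β(α(2)) = β(6) = 4, β(α(3)) = β(3) = 6, β(α(4)) = β(2) = 7, β(α(5)) = β(0) = 0, β(α(6)) = β(5) = 2, β(α(7)) = β(1) = 5.
Hence αβ = [3 1 4 6 7 0 2 5].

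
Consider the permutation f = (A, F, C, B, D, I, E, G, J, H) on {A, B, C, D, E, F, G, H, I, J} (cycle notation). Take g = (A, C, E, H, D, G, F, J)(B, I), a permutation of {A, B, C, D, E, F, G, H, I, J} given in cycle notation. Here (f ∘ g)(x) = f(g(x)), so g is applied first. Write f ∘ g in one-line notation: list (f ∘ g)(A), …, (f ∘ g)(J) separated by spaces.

(f ∘ g)(x) = f(g(x)). Computing each image: f(g(A)) = f(C) = B, f(g(B)) = f(I) = E, f(g(C)) = f(E) = G, f(g(D)) = f(G) = J, f(g(E)) = f(H) = A, f(g(F)) = f(J) = H, f(g(G)) = f(F) = C, f(g(H)) = f(D) = I, f(g(I)) = f(B) = D, f(g(J)) = f(A) = F.
Hence f ∘ g = [B E G J A H C I D F].

B E G J A H C I D F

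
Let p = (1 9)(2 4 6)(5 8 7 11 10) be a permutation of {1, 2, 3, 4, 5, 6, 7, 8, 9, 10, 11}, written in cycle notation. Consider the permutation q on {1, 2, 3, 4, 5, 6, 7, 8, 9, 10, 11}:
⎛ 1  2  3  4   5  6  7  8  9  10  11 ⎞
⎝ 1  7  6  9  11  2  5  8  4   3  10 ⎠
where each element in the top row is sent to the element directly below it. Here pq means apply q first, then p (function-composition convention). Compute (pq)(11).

(pq)(11) = p(q(11)). q(11) = 10, then p(10) = 5. So (pq)(11) = 5.

5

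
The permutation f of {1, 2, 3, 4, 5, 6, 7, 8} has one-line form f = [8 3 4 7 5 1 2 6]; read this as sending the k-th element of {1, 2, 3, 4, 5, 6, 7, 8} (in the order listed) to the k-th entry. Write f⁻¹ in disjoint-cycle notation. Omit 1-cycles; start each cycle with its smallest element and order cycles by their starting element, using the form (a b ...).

First write f in disjoint cycles: (1 8 6)(2 3 4 7).
Reversing each cycle (and rotating so the smallest element leads) gives f⁻¹ = (1 6 8)(2 7 4 3).

(1 6 8)(2 7 4 3)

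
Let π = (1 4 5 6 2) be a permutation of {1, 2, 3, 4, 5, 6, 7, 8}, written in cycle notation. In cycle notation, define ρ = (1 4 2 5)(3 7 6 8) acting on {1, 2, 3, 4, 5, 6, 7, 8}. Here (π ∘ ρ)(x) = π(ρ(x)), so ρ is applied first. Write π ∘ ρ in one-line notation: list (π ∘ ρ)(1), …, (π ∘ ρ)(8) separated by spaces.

(π ∘ ρ)(x) = π(ρ(x)). Computing each image: π(ρ(1)) = π(4) = 5, π(ρ(2)) = π(5) = 6, π(ρ(3)) = π(7) = 7, π(ρ(4)) = π(2) = 1, π(ρ(5)) = π(1) = 4, π(ρ(6)) = π(8) = 8, π(ρ(7)) = π(6) = 2, π(ρ(8)) = π(3) = 3.
Hence π ∘ ρ = [5 6 7 1 4 8 2 3].

5 6 7 1 4 8 2 3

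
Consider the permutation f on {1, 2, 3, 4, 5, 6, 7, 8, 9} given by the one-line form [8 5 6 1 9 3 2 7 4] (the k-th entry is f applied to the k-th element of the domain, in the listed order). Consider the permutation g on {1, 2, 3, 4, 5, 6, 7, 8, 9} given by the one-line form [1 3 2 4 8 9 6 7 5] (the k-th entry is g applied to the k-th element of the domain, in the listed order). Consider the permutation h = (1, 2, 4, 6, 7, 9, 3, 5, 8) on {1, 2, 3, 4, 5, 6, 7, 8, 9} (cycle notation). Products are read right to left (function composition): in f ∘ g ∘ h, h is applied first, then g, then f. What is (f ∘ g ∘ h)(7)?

Chase 7: h(7) = 9; g(9) = 5; f(5) = 9. Hence (f ∘ g ∘ h)(7) = 9.

9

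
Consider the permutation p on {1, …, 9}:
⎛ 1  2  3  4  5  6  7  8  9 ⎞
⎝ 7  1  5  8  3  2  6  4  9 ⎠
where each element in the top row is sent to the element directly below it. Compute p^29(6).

2

Tracing 6 → 2 → … returns to 6 after 4 steps, so 6 lies in a 4-cycle (1 7 6 2).
Since the cycle has length 4, p^29 acts on it the same as p^1 (29 mod 4 = 1).
Advancing 1 step from 6: 6 → 2.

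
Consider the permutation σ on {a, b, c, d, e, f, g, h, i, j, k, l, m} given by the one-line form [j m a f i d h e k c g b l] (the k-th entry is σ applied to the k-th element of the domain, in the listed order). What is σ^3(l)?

l

Tracing l → b → … returns to l after 3 steps, so l lies in a 3-cycle (b m l).
Since the cycle has length 3, σ^3 acts on it the same as σ^0 (3 mod 3 = 0).
So σ^3(l) = l.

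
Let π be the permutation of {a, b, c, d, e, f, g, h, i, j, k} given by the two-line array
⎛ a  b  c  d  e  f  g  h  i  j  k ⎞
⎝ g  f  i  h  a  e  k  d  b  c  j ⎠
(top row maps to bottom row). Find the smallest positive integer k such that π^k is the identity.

The disjoint-cycle form of π has cycle lengths 9, 2.
The order is lcm(9, 2) = 18.

18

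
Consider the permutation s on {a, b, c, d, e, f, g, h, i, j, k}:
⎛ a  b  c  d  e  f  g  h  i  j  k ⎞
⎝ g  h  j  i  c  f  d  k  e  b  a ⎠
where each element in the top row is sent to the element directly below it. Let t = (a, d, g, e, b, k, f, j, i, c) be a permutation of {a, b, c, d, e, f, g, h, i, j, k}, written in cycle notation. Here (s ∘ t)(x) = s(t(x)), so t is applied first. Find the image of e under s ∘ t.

h

(s ∘ t)(e) = s(t(e)). t(e) = b, then s(b) = h. So (s ∘ t)(e) = h.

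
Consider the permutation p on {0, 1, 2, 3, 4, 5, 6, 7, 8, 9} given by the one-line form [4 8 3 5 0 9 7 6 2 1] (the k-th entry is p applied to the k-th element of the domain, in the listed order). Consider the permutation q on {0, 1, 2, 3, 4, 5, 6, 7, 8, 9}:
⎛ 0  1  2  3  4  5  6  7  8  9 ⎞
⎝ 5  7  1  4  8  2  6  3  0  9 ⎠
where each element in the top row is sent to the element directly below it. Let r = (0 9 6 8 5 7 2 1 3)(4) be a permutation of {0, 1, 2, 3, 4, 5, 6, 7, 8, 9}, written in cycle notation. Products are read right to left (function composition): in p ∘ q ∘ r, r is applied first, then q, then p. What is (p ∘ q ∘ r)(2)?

6

Chase 2: r(2) = 1; q(1) = 7; p(7) = 6. Hence (p ∘ q ∘ r)(2) = 6.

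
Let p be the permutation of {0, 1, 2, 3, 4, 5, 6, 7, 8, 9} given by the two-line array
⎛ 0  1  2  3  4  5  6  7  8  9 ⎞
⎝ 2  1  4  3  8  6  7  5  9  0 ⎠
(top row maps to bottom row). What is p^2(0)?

Tracing 0 → 2 → … returns to 0 after 5 steps, so 0 lies in a 5-cycle (0, 2, 4, 8, 9).
Stepping 2 places around the cycle: 0 → 2 → 4.

4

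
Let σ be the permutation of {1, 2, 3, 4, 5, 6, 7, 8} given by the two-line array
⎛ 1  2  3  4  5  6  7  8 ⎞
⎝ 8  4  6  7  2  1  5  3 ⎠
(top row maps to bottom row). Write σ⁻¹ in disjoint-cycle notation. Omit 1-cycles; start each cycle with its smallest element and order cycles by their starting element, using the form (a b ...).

The cycle decomposition of σ is (1 8 3 6)(2 4 7 5).
The inverse reverses every cycle; in canonical form, σ⁻¹ = (1 6 3 8)(2 5 7 4).

(1 6 3 8)(2 5 7 4)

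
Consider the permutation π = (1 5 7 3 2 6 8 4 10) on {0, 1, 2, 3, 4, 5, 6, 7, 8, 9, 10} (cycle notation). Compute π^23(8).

7

8 lies in the 9-cycle (1 5 7 3 2 6 8 4 10).
Since the cycle has length 9, π^23 acts on it the same as π^5 (23 mod 9 = 5).
Stepping 5 places around the cycle: 8 → 4 → 10 → 1 → 5 → 7.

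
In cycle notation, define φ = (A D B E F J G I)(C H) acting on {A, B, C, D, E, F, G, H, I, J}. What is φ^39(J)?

F

J lies in the 8-cycle (A D B E F J G I).
Powers repeat with period 8 on this cycle, and 39 mod 8 = 7, so φ^39(J) = φ^7(J).
Advancing 7 steps from J: J → G → I → A → D → B → E → F.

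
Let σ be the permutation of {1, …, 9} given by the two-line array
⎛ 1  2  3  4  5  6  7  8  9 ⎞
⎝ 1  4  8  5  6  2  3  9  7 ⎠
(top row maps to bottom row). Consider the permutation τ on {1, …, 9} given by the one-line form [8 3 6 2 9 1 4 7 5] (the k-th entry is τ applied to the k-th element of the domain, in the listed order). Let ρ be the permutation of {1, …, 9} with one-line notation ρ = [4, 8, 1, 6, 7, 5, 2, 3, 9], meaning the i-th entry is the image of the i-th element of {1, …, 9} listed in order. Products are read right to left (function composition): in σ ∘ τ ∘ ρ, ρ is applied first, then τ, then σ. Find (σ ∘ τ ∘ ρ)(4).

Apply the permutations in order: ρ(4) = 6, then τ(6) = 1, then σ(1) = 1. So (σ ∘ τ ∘ ρ)(4) = 1.

1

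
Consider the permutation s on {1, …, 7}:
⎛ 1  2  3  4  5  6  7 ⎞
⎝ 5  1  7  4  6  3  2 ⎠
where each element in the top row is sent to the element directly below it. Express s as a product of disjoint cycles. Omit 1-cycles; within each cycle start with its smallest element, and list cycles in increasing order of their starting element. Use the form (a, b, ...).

(1, 5, 6, 3, 7, 2)

From 1: 1 → 5 → 6 → 3 → 7 → 2 → 1, closing the cycle (1, 5, 6, 3, 7, 2).
Continuing from each remaining unvisited element yields (1, 5, 6, 3, 7, 2).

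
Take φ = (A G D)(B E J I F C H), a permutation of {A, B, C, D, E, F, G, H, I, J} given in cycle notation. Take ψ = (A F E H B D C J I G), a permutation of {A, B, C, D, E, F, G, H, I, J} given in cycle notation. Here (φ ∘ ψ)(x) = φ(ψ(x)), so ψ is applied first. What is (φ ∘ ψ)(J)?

F

First apply ψ: ψ(J) = I, then φ(I) = F. Thus (φ ∘ ψ)(J) = F.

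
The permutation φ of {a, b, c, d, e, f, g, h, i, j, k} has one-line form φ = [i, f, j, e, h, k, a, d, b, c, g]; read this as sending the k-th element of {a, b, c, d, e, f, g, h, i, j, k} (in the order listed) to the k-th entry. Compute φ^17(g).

Tracing g → a → … returns to g after 6 steps, so g lies in a 6-cycle (a i b f k g).
Powers repeat with period 6 on this cycle, and 17 mod 6 = 5, so φ^17(g) = φ^5(g).
Advancing 5 steps from g: g → a → i → b → f → k.

k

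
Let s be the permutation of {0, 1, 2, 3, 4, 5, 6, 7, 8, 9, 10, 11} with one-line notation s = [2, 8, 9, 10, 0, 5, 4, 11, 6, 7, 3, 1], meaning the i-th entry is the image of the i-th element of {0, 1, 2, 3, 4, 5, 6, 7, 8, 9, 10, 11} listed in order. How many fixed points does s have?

The fixed points (elements with s(x) = x) are {5}, so there is 1.

1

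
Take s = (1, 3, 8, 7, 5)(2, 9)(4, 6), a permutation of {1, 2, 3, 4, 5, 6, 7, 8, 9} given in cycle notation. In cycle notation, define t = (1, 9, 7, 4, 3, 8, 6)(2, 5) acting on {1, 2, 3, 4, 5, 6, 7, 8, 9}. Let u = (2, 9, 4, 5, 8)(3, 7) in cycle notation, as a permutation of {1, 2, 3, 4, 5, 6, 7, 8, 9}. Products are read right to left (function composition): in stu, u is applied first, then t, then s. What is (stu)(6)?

Apply the permutations in order: u(6) = 6, then t(6) = 1, then s(1) = 3. So (stu)(6) = 3.

3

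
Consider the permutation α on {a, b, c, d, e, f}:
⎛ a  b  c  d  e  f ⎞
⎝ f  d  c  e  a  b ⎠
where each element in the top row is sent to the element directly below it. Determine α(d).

e

The entry below d in the array is e, so α(d) = e.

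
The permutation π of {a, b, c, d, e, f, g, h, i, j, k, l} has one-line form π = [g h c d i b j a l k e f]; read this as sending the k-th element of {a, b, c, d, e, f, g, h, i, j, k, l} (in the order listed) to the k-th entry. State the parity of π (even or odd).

In disjoint-cycle form the cycle lengths are 10, 1, 1.
A cycle of length ℓ contributes ℓ−1 transpositions, so π is a product of 9 transpositions — odd.

odd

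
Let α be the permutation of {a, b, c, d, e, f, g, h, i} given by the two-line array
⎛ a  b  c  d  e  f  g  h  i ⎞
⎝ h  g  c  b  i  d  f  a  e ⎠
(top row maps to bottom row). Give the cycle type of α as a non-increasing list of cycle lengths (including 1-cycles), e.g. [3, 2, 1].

[4, 2, 2, 1]

The disjoint cycles are (a, h)(b, g, f, d)(c)(e, i), with lengths 4, 2, 2, 1 in non-increasing order.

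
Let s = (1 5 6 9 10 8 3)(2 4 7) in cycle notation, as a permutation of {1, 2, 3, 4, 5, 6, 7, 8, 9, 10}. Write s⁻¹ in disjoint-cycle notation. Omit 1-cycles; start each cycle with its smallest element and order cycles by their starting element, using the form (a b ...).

The inverse reverses each cycle.
After reversing and putting each cycle's least element first, s⁻¹ = (1 3 8 10 9 6 5)(2 7 4).

(1 3 8 10 9 6 5)(2 7 4)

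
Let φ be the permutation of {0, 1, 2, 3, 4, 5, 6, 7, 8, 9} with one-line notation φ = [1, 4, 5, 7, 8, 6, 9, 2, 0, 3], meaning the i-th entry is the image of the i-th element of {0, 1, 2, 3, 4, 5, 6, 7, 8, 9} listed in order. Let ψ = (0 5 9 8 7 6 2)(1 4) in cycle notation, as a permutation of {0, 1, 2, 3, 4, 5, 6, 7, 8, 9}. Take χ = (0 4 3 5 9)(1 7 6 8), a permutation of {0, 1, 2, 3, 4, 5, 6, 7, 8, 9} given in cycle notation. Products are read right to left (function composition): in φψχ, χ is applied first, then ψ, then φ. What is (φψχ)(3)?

3

Chase 3: χ(3) = 5; ψ(5) = 9; φ(9) = 3. Hence (φψχ)(3) = 3.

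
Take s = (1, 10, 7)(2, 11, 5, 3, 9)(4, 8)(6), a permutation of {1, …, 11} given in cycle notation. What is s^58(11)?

11 lies in the 5-cycle (2, 11, 5, 3, 9).
On a 5-cycle, s^5 is the identity, so s^58 = s^3 there (58 ≡ 3 mod 5).
Stepping 3 places around the cycle: 11 → 5 → 3 → 9.

9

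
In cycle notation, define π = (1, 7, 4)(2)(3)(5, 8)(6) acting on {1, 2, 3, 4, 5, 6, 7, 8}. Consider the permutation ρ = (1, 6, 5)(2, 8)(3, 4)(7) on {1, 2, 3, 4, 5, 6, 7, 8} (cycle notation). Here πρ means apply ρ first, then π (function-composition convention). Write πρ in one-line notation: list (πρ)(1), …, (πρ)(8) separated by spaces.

Chase each element through ρ then π: 1 → 6 → 6; 2 → 8 → 5; 3 → 4 → 1; 4 → 3 → 3; 5 → 1 → 7; 6 → 5 → 8; 7 → 7 → 4; 8 → 2 → 2.
Collecting the images, πρ = [6 5 1 3 7 8 4 2].

6 5 1 3 7 8 4 2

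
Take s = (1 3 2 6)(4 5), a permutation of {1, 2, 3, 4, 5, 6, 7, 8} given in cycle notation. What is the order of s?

The cycle type of s is (4, 2, 1, 1).
The order of s is the least common multiple of its cycle lengths: lcm(4, 2) = 4.

4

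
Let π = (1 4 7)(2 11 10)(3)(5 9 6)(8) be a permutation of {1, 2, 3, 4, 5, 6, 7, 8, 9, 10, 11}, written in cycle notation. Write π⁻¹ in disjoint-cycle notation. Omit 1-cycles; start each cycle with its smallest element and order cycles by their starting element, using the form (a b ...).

The inverse reverses each cycle.
After reversing and putting each cycle's least element first, π⁻¹ = (1 7 4)(2 10 11)(5 6 9).

(1 7 4)(2 10 11)(5 6 9)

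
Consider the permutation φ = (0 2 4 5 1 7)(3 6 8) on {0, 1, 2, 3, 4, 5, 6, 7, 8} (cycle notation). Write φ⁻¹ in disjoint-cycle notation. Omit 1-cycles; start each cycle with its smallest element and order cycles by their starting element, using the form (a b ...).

Inverting a permutation written in cycle notation just reverses the order within every cycle.
Reversing each cycle of φ and rotating so the smallest element leads gives (0 7 1 5 4 2)(3 8 6).

(0 7 1 5 4 2)(3 8 6)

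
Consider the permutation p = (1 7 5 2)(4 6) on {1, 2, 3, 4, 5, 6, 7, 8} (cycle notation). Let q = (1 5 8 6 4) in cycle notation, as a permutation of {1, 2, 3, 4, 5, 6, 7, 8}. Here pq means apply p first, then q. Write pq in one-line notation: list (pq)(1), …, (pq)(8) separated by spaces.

(pq)(x) = q(p(x)). Computing each image: q(p(1)) = q(7) = 7, q(p(2)) = q(1) = 5, q(p(3)) = q(3) = 3, q(p(4)) = q(6) = 4, q(p(5)) = q(2) = 2, q(p(6)) = q(4) = 1, q(p(7)) = q(5) = 8, q(p(8)) = q(8) = 6.
Hence pq = [7 5 3 4 2 1 8 6].

7 5 3 4 2 1 8 6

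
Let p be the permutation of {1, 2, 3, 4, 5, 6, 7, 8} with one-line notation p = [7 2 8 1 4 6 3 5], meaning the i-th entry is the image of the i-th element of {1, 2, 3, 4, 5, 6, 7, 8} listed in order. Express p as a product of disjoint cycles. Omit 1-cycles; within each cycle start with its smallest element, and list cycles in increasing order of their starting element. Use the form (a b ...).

(1 7 3 8 5 4)

From 1: 1 → 7 → 3 → 8 → 5 → 4 → 1, closing the cycle (1 7 3 8 5 4).
Repeating from the next unused element and collecting all non-trivial cycles gives (1 7 3 8 5 4).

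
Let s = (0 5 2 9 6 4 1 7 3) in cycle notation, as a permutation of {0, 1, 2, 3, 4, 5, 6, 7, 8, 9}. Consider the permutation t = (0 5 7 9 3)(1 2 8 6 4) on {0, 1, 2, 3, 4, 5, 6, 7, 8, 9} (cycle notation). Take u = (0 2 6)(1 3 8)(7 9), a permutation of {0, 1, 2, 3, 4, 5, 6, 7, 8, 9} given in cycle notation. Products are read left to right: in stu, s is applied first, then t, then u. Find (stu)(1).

7

Chase 1: s(1) = 7; t(7) = 9; u(9) = 7. Hence (stu)(1) = 7.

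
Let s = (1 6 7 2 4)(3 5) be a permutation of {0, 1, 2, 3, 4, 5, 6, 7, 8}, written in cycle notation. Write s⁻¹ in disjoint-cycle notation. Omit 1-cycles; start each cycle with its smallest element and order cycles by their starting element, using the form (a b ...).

(1 4 2 7 6)(3 5)

If s sends a → b within a cycle, s⁻¹ sends b → a; equivalently, reverse each cycle.
After reversing and putting each cycle's least element first, s⁻¹ = (1 4 2 7 6)(3 5).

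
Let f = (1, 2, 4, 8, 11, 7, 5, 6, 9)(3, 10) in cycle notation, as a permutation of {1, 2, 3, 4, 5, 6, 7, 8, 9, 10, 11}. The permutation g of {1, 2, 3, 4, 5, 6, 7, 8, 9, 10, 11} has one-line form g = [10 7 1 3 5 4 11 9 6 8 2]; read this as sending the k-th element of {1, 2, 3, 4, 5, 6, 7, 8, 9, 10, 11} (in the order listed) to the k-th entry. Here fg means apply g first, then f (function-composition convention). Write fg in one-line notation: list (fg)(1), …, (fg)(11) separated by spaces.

3 5 2 10 6 8 7 1 9 11 4

Chase each element through g then f: 1 → 10 → 3; 2 → 7 → 5; 3 → 1 → 2; 4 → 3 → 10; 5 → 5 → 6; 6 → 4 → 8; 7 → 11 → 7; 8 → 9 → 1; 9 → 6 → 9; 10 → 8 → 11; 11 → 2 → 4.
So fg in one-line form is 3 5 2 10 6 8 7 1 9 11 4.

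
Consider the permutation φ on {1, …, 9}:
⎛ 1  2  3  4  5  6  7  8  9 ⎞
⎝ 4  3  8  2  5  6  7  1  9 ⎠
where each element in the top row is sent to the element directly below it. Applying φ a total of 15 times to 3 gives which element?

Tracing 3 → 8 → … returns to 3 after 5 steps, so 3 lies in a 5-cycle (1, 4, 2, 3, 8).
Powers repeat with period 5 on this cycle, and 15 mod 5 = 0, so φ^15(3) = φ^0(3).
So φ^15(3) = 3.

3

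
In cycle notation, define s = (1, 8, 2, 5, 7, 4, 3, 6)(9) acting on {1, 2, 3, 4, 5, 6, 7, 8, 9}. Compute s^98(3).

1

3 lies in the 8-cycle (1, 8, 2, 5, 7, 4, 3, 6).
On an 8-cycle, s^8 is the identity, so s^98 = s^2 there (98 ≡ 2 mod 8).
Advancing 2 steps from 3: 3 → 6 → 1.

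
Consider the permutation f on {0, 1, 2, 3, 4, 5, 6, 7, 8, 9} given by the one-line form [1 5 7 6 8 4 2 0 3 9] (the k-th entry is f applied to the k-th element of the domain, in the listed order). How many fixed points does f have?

1

The fixed points (elements with f(x) = x) are {9}, so there is 1.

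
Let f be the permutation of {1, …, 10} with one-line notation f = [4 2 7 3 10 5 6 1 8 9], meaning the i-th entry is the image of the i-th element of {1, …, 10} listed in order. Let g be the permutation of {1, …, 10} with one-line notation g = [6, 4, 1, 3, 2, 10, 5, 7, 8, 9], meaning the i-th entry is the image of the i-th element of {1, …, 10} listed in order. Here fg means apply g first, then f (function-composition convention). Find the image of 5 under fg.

2

First apply g: g(5) = 2, then f(2) = 2. Thus (fg)(5) = 2.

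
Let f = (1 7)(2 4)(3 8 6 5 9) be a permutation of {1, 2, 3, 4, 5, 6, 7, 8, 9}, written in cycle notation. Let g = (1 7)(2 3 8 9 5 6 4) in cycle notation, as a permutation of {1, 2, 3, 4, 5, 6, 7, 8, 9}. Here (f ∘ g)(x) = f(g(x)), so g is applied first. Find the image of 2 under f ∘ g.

(f ∘ g)(2) = f(g(2)). g(2) = 3, then f(3) = 8. So (f ∘ g)(2) = 8.

8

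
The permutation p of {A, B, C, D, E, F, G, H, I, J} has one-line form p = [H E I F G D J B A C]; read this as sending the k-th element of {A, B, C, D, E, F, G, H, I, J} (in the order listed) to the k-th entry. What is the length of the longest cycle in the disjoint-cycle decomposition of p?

Decomposing into disjoint cycles gives (A, H, B, E, G, J, C, I)(D, F); the longest has length 8.

8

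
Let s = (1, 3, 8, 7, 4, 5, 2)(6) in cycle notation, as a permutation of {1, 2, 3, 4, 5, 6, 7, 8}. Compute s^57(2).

2 lies in the 7-cycle (1, 3, 8, 7, 4, 5, 2).
Since the cycle has length 7, s^57 acts on it the same as s^1 (57 mod 7 = 1).
Stepping 1 place around the cycle: 2 → 1.

1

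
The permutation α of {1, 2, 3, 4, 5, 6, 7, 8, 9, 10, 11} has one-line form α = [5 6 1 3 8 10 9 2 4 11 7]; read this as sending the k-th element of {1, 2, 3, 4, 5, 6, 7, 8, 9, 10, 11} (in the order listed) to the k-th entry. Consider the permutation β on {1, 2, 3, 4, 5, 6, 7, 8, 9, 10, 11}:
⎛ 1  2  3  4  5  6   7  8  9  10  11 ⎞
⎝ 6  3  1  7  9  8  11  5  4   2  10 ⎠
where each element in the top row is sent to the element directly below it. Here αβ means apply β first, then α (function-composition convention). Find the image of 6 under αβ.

First apply β: β(6) = 8, then α(8) = 2. Thus (αβ)(6) = 2.

2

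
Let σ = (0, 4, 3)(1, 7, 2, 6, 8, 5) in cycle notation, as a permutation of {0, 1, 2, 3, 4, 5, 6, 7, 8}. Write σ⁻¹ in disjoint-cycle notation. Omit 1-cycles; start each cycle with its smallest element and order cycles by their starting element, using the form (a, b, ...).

(0, 3, 4)(1, 5, 8, 6, 2, 7)

Inverting a permutation written in cycle notation just reverses the order within every cycle.
Reversing each cycle of σ and rotating so the smallest element leads gives (0, 3, 4)(1, 5, 8, 6, 2, 7).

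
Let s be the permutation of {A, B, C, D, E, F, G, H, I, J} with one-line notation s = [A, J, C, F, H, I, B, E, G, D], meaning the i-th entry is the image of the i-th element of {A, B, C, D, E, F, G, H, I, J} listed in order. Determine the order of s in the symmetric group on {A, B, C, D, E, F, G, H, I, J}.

The disjoint-cycle form of s has cycle lengths 6, 2, 1, 1.
The order of s is the least common multiple of its cycle lengths: lcm(6, 2) = 6.

6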